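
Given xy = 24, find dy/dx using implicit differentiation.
Differentiate both sides with respect to x, treating y as y(x). By the chain rule, any term containing y contributes a factor of y' = dy/dx when we differentiate it.

Move every term to one side and write the relation as F(x, y) = 0. Term by term,
  d/dx[xy] = x·y' + y
  d/dx[-24] = 0

The pieces without y' make up ∂F/∂x and the coefficient of y' is ∂F/∂y:
  ∂F/∂x = y,
  ∂F/∂y = x.

Since d/dx[F] = ∂F/∂x + (∂F/∂y)·y' = 0, solve for y':
  (∂F/∂y)·y' = -∂F/∂x
  dy/dx = -(∂F/∂x)/(∂F/∂y) = -(y)/(x) = -y/x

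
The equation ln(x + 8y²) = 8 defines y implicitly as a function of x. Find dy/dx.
Differentiate the relation implicitly: treat y = y(x) and apply the chain rule, so every y-derivative picks up a y' = dy/dx factor.

With everything moved to the left-hand side, differentiate term by term:
  d/dx[ln(x + 8y^2)] = (16y·y' + 1)/(x + 8y^2)
  d/dx[-8] = 0

Separating the contributions that come from x directly and those that come through y:
  without y':      1/(x + 8y^2)
  multiplying y':  16y/(x + 8y^2)

so (1/(x + 8y^2)) + (16y/(x + 8y^2))·y' = 0, and therefore
  dy/dx = -(1/(x + 8y^2))/(16y/(x + 8y^2)) = -1/(16y)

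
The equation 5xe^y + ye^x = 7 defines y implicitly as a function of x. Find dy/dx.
Differentiate the relation implicitly: treat y = y(x) and apply the chain rule, so every y-derivative picks up a y' = dy/dx factor.

With everything moved to the left-hand side, differentiate term by term:
  d/dx[5x·e^(y)] = 5x·y'·e^(y) + 5e^(y)
  d/dx[y·e^(x)] = y·e^(x) + y'·e^(x)
  d/dx[-7] = 0

Separating the contributions that come from x directly and those that come through y:
  without y':      y·e^(x) + 5e^(y)
  multiplying y':  5x·e^(y) + e^(x)

so (y·e^(x) + 5e^(y)) + (5x·e^(y) + e^(x))·y' = 0, and therefore
  dy/dx = -(y·e^(x) + 5e^(y))/(5x·e^(y) + e^(x)) = (-y·e^(x) - 5e^(y))/(5x·e^(y) + e^(x))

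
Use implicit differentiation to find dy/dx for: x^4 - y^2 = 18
Differentiate the relation implicitly: treat y = y(x) and apply the chain rule, so every y-derivative picks up a y' = dy/dx factor.

With everything moved to the left-hand side, differentiate term by term:
  d/dx[x^4] = 4x^3
  d/dx[-y^2] = -2y·y'
  d/dx[-18] = 0

Separating the contributions that come from x directly and those that come through y:
  without y':      4x^3
  multiplying y':  -2y

so (4x^3) + (-2y)·y' = 0, and therefore
  dy/dx = -(4x^3)/(-2y) = 2x^3/y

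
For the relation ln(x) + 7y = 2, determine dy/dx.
Apply d/dx to both sides, remembering that y depends on x. Each occurrence of y therefore brings in a y' = dy/dx via the chain rule.

With F(x, y) equal to the left-hand side minus the right, differentiate F term by term:
  d/dx[7y] = 7·y'
  d/dx[ln(x)] = 1/x
  d/dx[-2] = 0
Adding these up, d/dx[F] = 0 becomes
  (1/x) + (7)·y' = 0,
so isolating y',
  dy/dx = -(1/x)/(7) = -1/(7x)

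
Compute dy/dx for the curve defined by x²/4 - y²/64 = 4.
Take d/dx of both sides. Since y is implicitly a function of x, the chain rule attaches a y' = dy/dx factor whenever we differentiate through y.

Set F(x, y) = (left side) − (right side), so the curve is F = 0. Differentiating each term of F:
  d/dx[x^2/4] = x/2
  d/dx[-y^2/64] = -y·y'/32
  d/dx[-4] = 0

Collecting, the y'-free part is the partial derivative in x and the y' coefficient is the partial derivative in y:
  ∂F/∂x = x/2
  ∂F/∂y = -y/32

so d/dx[F(x, y(x))] = ∂F/∂x + (∂F/∂y)·y' = 0. Rearranging,
  dy/dx = -(∂F/∂x)/(∂F/∂y) = -(x/2)/(-y/32) = 16x/y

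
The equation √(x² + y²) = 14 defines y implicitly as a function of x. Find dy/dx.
Take d/dx of both sides. Since y is implicitly a function of x, the chain rule attaches a y' = dy/dx factor whenever we differentiate through y.

Set F(x, y) = (left side) − (right side), so the curve is F = 0. Differentiating each term of F:
  d/dx[√(x^2 + y^2)] = (x + y·y')/√(x^2 + y^2)
  d/dx[-14] = 0

Collecting, the y'-free part is the partial derivative in x and the y' coefficient is the partial derivative in y:
  ∂F/∂x = x/√(x^2 + y^2)
  ∂F/∂y = y/√(x^2 + y^2)

so d/dx[F(x, y(x))] = ∂F/∂x + (∂F/∂y)·y' = 0. Rearranging,
  dy/dx = -(∂F/∂x)/(∂F/∂y) = -(x/√(x^2 + y^2))/(y/√(x^2 + y^2)) = -x/y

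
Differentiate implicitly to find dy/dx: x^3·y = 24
Differentiate both sides with respect to x, treating y as y(x). By the chain rule, any term containing y contributes a factor of y' = dy/dx when we differentiate it.

Move every term to one side and write the relation as F(x, y) = 0. Term by term,
  d/dx[x^3y] = x^3·y' + 3x^2y
  d/dx[-24] = 0

The pieces without y' make up ∂F/∂x and the coefficient of y' is ∂F/∂y:
  ∂F/∂x = 3x^2y,
  ∂F/∂y = x^3.

Since d/dx[F] = ∂F/∂x + (∂F/∂y)·y' = 0, solve for y':
  (∂F/∂y)·y' = -∂F/∂x
  dy/dx = -(∂F/∂x)/(∂F/∂y) = -(3x^2y)/(x^3) = -3y/x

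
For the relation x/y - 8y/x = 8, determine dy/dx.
Differentiate both sides with respect to x, treating y as y(x). By the chain rule, any term containing y contributes a factor of y' = dy/dx when we differentiate it.

Move every term to one side and write the relation as F(x, y) = 0. Term by term,
  d/dx[x/y] = -x·y'/y^2 + 1/y
  d/dx[-8y/x] = -8·y'/x + 8y/x^2
  d/dx[-8] = 0

The pieces without y' make up ∂F/∂x and the coefficient of y' is ∂F/∂y:
  ∂F/∂x = 1/y + 8y/x^2,
  ∂F/∂y = -x/y^2 - 8/x.

Since d/dx[F] = ∂F/∂x + (∂F/∂y)·y' = 0, solve for y':
  (∂F/∂y)·y' = -∂F/∂x
  dy/dx = -(∂F/∂x)/(∂F/∂y) = -(1/y + 8y/x^2)/(-x/y^2 - 8/x)
        = -((x^2 + 8y^2)/(x^2y))/(-(x^2 + 8y^2)/(xy^2)) = y/x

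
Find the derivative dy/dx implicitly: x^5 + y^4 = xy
Differentiate the relation implicitly: treat y = y(x) and apply the chain rule, so every y-derivative picks up a y' = dy/dx factor.

With everything moved to the left-hand side, differentiate term by term:
  d/dx[x^5] = 5x^4
  d/dx[-xy] = -x·y' - y
  d/dx[y^4] = 4y^3·y'

Separating the contributions that come from x directly and those that come through y:
  without y':      5x^4 - y
  multiplying y':  -x + 4y^3

so (5x^4 - y) + (-x + 4y^3)·y' = 0, and therefore
  dy/dx = -(5x^4 - y)/(-x + 4y^3) = (5x^4 - y)/(x - 4y^3)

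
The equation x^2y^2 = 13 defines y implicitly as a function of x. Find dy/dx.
Differentiate the relation implicitly: treat y = y(x) and apply the chain rule, so every y-derivative picks up a y' = dy/dx factor.

With everything moved to the left-hand side, differentiate term by term:
  d/dx[x^2y^2] = 2x^2y·y' + 2xy^2
  d/dx[-13] = 0

Separating the contributions that come from x directly and those that come through y:
  without y':      2xy^2
  multiplying y':  2x^2y

so (2xy^2) + (2x^2y)·y' = 0, and therefore
  dy/dx = -(2xy^2)/(2x^2y) = -y/x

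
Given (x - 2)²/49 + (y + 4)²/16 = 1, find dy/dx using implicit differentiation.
Differentiate both sides with respect to x, treating y as y(x). By the chain rule, any term containing y contributes a factor of y' = dy/dx when we differentiate it.

Move every term to one side and write the relation as F(x, y) = 0. Term by term,
  d/dx[(x - 2)^2/49] = 2x/49 - 4/49
  d/dx[(y + 4)^2/16] = y'(y + 4)/8
  d/dx[-1] = 0

The pieces without y' make up ∂F/∂x and the coefficient of y' is ∂F/∂y:
  ∂F/∂x = 2x/49 - 4/49,
  ∂F/∂y = y/8 + 1/2.

Since d/dx[F] = ∂F/∂x + (∂F/∂y)·y' = 0, solve for y':
  (∂F/∂y)·y' = -∂F/∂x
  dy/dx = -(∂F/∂x)/(∂F/∂y) = -(2x/49 - 4/49)/(y/8 + 1/2)
        = -(2(x - 2)/49)/((y + 4)/8) = 16(2 - x)/(49(y + 4))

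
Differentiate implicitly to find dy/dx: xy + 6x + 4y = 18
Differentiate both sides with respect to x, treating y as y(x). By the chain rule, any term containing y contributes a factor of y' = dy/dx when we differentiate it.

Move every term to one side and write the relation as F(x, y) = 0. Term by term,
  d/dx[xy] = x·y' + y
  d/dx[6x] = 6
  d/dx[4y] = 4·y'
  d/dx[-18] = 0

The pieces without y' make up ∂F/∂x and the coefficient of y' is ∂F/∂y:
  ∂F/∂x = y + 6,
  ∂F/∂y = x + 4.

Since d/dx[F] = ∂F/∂x + (∂F/∂y)·y' = 0, solve for y':
  (∂F/∂y)·y' = -∂F/∂x
  dy/dx = -(∂F/∂x)/(∂F/∂y) = -(y + 6)/(x + 4) = (-y - 6)/(x + 4)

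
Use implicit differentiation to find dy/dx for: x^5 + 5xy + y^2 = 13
Apply d/dx to both sides, remembering that y depends on x. Each occurrence of y therefore brings in a y' = dy/dx via the chain rule.

With F(x, y) equal to the left-hand side minus the right, differentiate F term by term:
  d/dx[x^5] = 5x^4
  d/dx[5xy] = 5x·y' + 5y
  d/dx[y^2] = 2y·y'
  d/dx[-13] = 0
Adding these up, d/dx[F] = 0 becomes
  (5x^4 + 5y) + (5x + 2y)·y' = 0,
so isolating y',
  dy/dx = -(5x^4 + 5y)/(5x + 2y) = 5(-x^4 - y)/(5x + 2y)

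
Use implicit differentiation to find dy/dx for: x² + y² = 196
Differentiate the relation implicitly: treat y = y(x) and apply the chain rule, so every y-derivative picks up a y' = dy/dx factor.

With everything moved to the left-hand side, differentiate term by term:
  d/dx[x^2] = 2x
  d/dx[y^2] = 2y·y'
  d/dx[-196] = 0

Separating the contributions that come from x directly and those that come through y:
  without y':      2x
  multiplying y':  2y

so (2x) + (2y)·y' = 0, and therefore
  dy/dx = -(2x)/(2y) = -x/y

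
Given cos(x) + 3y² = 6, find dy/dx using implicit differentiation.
Take d/dx of both sides. Since y is implicitly a function of x, the chain rule attaches a y' = dy/dx factor whenever we differentiate through y.

Set F(x, y) = (left side) − (right side), so the curve is F = 0. Differentiating each term of F:
  d/dx[3y^2] = 6y·y'
  d/dx[cos(x)] = -sin(x)
  d/dx[-6] = 0

Collecting, the y'-free part is the partial derivative in x and the y' coefficient is the partial derivative in y:
  ∂F/∂x = -sin(x)
  ∂F/∂y = 6y

so d/dx[F(x, y(x))] = ∂F/∂x + (∂F/∂y)·y' = 0. Rearranging,
  dy/dx = -(∂F/∂x)/(∂F/∂y) = -(-sin(x))/(6y) = sin(x)/(6y)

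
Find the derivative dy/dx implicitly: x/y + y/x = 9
Take d/dx of both sides. Since y is implicitly a function of x, the chain rule attaches a y' = dy/dx factor whenever we differentiate through y.

Set F(x, y) = (left side) − (right side), so the curve is F = 0. Differentiating each term of F:
  d/dx[x/y] = -x·y'/y^2 + 1/y
  d/dx[y/x] = y'/x - y/x^2
  d/dx[-9] = 0

Collecting, the y'-free part is the partial derivative in x and the y' coefficient is the partial derivative in y:
  ∂F/∂x = 1/y - y/x^2
  ∂F/∂y = -x/y^2 + 1/x

so d/dx[F(x, y(x))] = ∂F/∂x + (∂F/∂y)·y' = 0. Rearranging,
  dy/dx = -(∂F/∂x)/(∂F/∂y) = -(1/y - y/x^2)/(-x/y^2 + 1/x)
        = -((x - y)(x + y)/(x^2y))/(-(x - y)(x + y)/(xy^2)) = y/x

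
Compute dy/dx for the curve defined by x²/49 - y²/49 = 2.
Differentiate both sides with respect to x, treating y as y(x). By the chain rule, any term containing y contributes a factor of y' = dy/dx when we differentiate it.

Move every term to one side and write the relation as F(x, y) = 0. Term by term,
  d/dx[x^2/49] = 2x/49
  d/dx[-y^2/49] = -2y·y'/49
  d/dx[-2] = 0

The pieces without y' make up ∂F/∂x and the coefficient of y' is ∂F/∂y:
  ∂F/∂x = 2x/49,
  ∂F/∂y = -2y/49.

Since d/dx[F] = ∂F/∂x + (∂F/∂y)·y' = 0, solve for y':
  (∂F/∂y)·y' = -∂F/∂x
  dy/dx = -(∂F/∂x)/(∂F/∂y) = -(2x/49)/(-2y/49) = x/y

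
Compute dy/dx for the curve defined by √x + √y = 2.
Take d/dx of both sides. Since y is implicitly a function of x, the chain rule attaches a y' = dy/dx factor whenever we differentiate through y.

Set F(x, y) = (left side) − (right side), so the curve is F = 0. Differentiating each term of F:
  d/dx[√(x)] = 1/(2√(x))
  d/dx[√(y)] = y'/(2√(y))
  d/dx[-2] = 0

Collecting, the y'-free part is the partial derivative in x and the y' coefficient is the partial derivative in y:
  ∂F/∂x = 1/(2√(x))
  ∂F/∂y = 1/(2√(y))

so d/dx[F(x, y(x))] = ∂F/∂x + (∂F/∂y)·y' = 0. Rearranging,
  dy/dx = -(∂F/∂x)/(∂F/∂y) = -(1/(2√(x)))/(1/(2√(y))) = -√(y)/√(x)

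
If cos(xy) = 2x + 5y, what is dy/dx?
Differentiate the relation implicitly: treat y = y(x) and apply the chain rule, so every y-derivative picks up a y' = dy/dx factor.

With everything moved to the left-hand side, differentiate term by term:
  d/dx[-2x] = -2
  d/dx[-5y] = -5·y'
  d/dx[cos(xy)] = -(x·y' + y)·sin(xy)

Separating the contributions that come from x directly and those that come through y:
  without y':      -y·sin(xy) - 2
  multiplying y':  -x·sin(xy) - 5

so (-y·sin(xy) - 2) + (-x·sin(xy) - 5)·y' = 0, and therefore
  dy/dx = -(-y·sin(xy) - 2)/(-x·sin(xy) - 5) = -(y·sin(xy) + 2)/(x·sin(xy) + 5)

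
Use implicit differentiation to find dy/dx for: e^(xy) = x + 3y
Take d/dx of both sides. Since y is implicitly a function of x, the chain rule attaches a y' = dy/dx factor whenever we differentiate through y.

Set F(x, y) = (left side) − (right side), so the curve is F = 0. Differentiating each term of F:
  d/dx[-x] = -1
  d/dx[-3y] = -3·y'
  d/dx[e^(xy)] = (x·y' + y)·e^(xy)

Collecting, the y'-free part is the partial derivative in x and the y' coefficient is the partial derivative in y:
  ∂F/∂x = y·e^(xy) - 1
  ∂F/∂y = x·e^(xy) - 3

so d/dx[F(x, y(x))] = ∂F/∂x + (∂F/∂y)·y' = 0. Rearranging,
  dy/dx = -(∂F/∂x)/(∂F/∂y) = -(y·e^(xy) - 1)/(x·e^(xy) - 3) = (-y·e^(xy) + 1)/(x·e^(xy) - 3)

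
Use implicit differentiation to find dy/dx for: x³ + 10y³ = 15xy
Differentiate the relation implicitly: treat y = y(x) and apply the chain rule, so every y-derivative picks up a y' = dy/dx factor.

With everything moved to the left-hand side, differentiate term by term:
  d/dx[x^3] = 3x^2
  d/dx[-15xy] = -15x·y' - 15y
  d/dx[10y^3] = 30y^2·y'

Separating the contributions that come from x directly and those that come through y:
  without y':      3x^2 - 15y
  multiplying y':  -15x + 30y^2

so (3x^2 - 15y) + (-15x + 30y^2)·y' = 0, and therefore
  dy/dx = -(3x^2 - 15y)/(-15x + 30y^2) = (x^2/5 - y)/(x - 2y^2)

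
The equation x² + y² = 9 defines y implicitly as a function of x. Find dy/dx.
Take d/dx of both sides. Since y is implicitly a function of x, the chain rule attaches a y' = dy/dx factor whenever we differentiate through y.

Set F(x, y) = (left side) − (right side), so the curve is F = 0. Differentiating each term of F:
  d/dx[x^2] = 2x
  d/dx[y^2] = 2y·y'
  d/dx[-9] = 0

Collecting, the y'-free part is the partial derivative in x and the y' coefficient is the partial derivative in y:
  ∂F/∂x = 2x
  ∂F/∂y = 2y

so d/dx[F(x, y(x))] = ∂F/∂x + (∂F/∂y)·y' = 0. Rearranging,
  dy/dx = -(∂F/∂x)/(∂F/∂y) = -(2x)/(2y) = -x/y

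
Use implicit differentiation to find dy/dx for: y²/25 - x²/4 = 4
Apply d/dx to both sides, remembering that y depends on x. Each occurrence of y therefore brings in a y' = dy/dx via the chain rule.

With F(x, y) equal to the left-hand side minus the right, differentiate F term by term:
  d/dx[-x^2/4] = -x/2
  d/dx[y^2/25] = 2y·y'/25
  d/dx[-4] = 0
Adding these up, d/dx[F] = 0 becomes
  (-x/2) + (2y/25)·y' = 0,
so isolating y',
  dy/dx = -(-x/2)/(2y/25) = 25x/(4y)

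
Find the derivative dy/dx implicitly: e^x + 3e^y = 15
Take d/dx of both sides. Since y is implicitly a function of x, the chain rule attaches a y' = dy/dx factor whenever we differentiate through y.

Set F(x, y) = (left side) − (right side), so the curve is F = 0. Differentiating each term of F:
  d/dx[e^(x)] = e^(x)
  d/dx[3e^(y)] = 3·y'·e^(y)
  d/dx[-15] = 0

Collecting, the y'-free part is the partial derivative in x and the y' coefficient is the partial derivative in y:
  ∂F/∂x = e^(x)
  ∂F/∂y = 3e^(y)

so d/dx[F(x, y(x))] = ∂F/∂x + (∂F/∂y)·y' = 0. Rearranging,
  dy/dx = -(∂F/∂x)/(∂F/∂y) = -(e^(x))/(3e^(y)) = -e^(x - y)/3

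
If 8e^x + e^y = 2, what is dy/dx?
Take d/dx of both sides. Since y is implicitly a function of x, the chain rule attaches a y' = dy/dx factor whenever we differentiate through y.

Set F(x, y) = (left side) − (right side), so the curve is F = 0. Differentiating each term of F:
  d/dx[8e^(x)] = 8e^(x)
  d/dx[e^(y)] = y'·e^(y)
  d/dx[-2] = 0

Collecting, the y'-free part is the partial derivative in x and the y' coefficient is the partial derivative in y:
  ∂F/∂x = 8e^(x)
  ∂F/∂y = e^(y)

so d/dx[F(x, y(x))] = ∂F/∂x + (∂F/∂y)·y' = 0. Rearranging,
  dy/dx = -(∂F/∂x)/(∂F/∂y) = -(8e^(x))/(e^(y)) = -8e^(x - y)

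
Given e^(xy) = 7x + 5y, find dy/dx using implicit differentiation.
Apply d/dx to both sides, remembering that y depends on x. Each occurrence of y therefore brings in a y' = dy/dx via the chain rule.

With F(x, y) equal to the left-hand side minus the right, differentiate F term by term:
  d/dx[-7x] = -7
  d/dx[-5y] = -5·y'
  d/dx[e^(xy)] = (x·y' + y)·e^(xy)
Adding these up, d/dx[F] = 0 becomes
  (y·e^(xy) - 7) + (x·e^(xy) - 5)·y' = 0,
so isolating y',
  dy/dx = -(y·e^(xy) - 7)/(x·e^(xy) - 5) = (-y·e^(xy) + 7)/(x·e^(xy) - 5)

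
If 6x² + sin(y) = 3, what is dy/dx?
Differentiate both sides with respect to x, treating y as y(x). By the chain rule, any term containing y contributes a factor of y' = dy/dx when we differentiate it.

Move every term to one side and write the relation as F(x, y) = 0. Term by term,
  d/dx[6x^2] = 12x
  d/dx[sin(y)] = y'·cos(y)
  d/dx[-3] = 0

The pieces without y' make up ∂F/∂x and the coefficient of y' is ∂F/∂y:
  ∂F/∂x = 12x,
  ∂F/∂y = cos(y).

Since d/dx[F] = ∂F/∂x + (∂F/∂y)·y' = 0, solve for y':
  (∂F/∂y)·y' = -∂F/∂x
  dy/dx = -(∂F/∂x)/(∂F/∂y) = -(12x)/(cos(y)) = -12x/cos(y)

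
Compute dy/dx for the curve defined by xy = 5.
Apply d/dx to both sides, remembering that y depends on x. Each occurrence of y therefore brings in a y' = dy/dx via the chain rule.

With F(x, y) equal to the left-hand side minus the right, differentiate F term by term:
  d/dx[xy] = x·y' + y
  d/dx[-5] = 0
Adding these up, d/dx[F] = 0 becomes
  (y) + (x)·y' = 0,
so isolating y',
  dy/dx = -(y)/(x) = -y/x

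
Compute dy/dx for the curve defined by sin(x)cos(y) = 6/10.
Differentiate both sides with respect to x, treating y as y(x). By the chain rule, any term containing y contributes a factor of y' = dy/dx when we differentiate it.

Move every term to one side and write the relation as F(x, y) = 0. Term by term,
  d/dx[sin(x)·cos(y)] = -y'·sin(x)·sin(y) + cos(x)·cos(y)
  d/dx[-3/5] = 0

The pieces without y' make up ∂F/∂x and the coefficient of y' is ∂F/∂y:
  ∂F/∂x = cos(x)·cos(y),
  ∂F/∂y = -sin(x)·sin(y).

Since d/dx[F] = ∂F/∂x + (∂F/∂y)·y' = 0, solve for y':
  (∂F/∂y)·y' = -∂F/∂x
  dy/dx = -(∂F/∂x)/(∂F/∂y) = -(cos(x)·cos(y))/(-sin(x)·sin(y)) = 1/(tan(x)·tan(y))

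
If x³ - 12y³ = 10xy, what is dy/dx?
Differentiate the relation implicitly: treat y = y(x) and apply the chain rule, so every y-derivative picks up a y' = dy/dx factor.

With everything moved to the left-hand side, differentiate term by term:
  d/dx[x^3] = 3x^2
  d/dx[-10xy] = -10x·y' - 10y
  d/dx[-12y^3] = -36y^2·y'

Separating the contributions that come from x directly and those that come through y:
  without y':      3x^2 - 10y
  multiplying y':  -10x - 36y^2

so (3x^2 - 10y) + (-10x - 36y^2)·y' = 0, and therefore
  dy/dx = -(3x^2 - 10y)/(-10x - 36y^2) = (3x^2 - 10y)/(2(5x + 18y^2))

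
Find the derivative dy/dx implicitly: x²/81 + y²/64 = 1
Apply d/dx to both sides, remembering that y depends on x. Each occurrence of y therefore brings in a y' = dy/dx via the chain rule.

With F(x, y) equal to the left-hand side minus the right, differentiate F term by term:
  d/dx[x^2/81] = 2x/81
  d/dx[y^2/64] = y·y'/32
  d/dx[-1] = 0
Adding these up, d/dx[F] = 0 becomes
  (2x/81) + (y/32)·y' = 0,
so isolating y',
  dy/dx = -(2x/81)/(y/32) = -64x/(81y)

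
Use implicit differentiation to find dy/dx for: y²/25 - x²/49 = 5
Differentiate the relation implicitly: treat y = y(x) and apply the chain rule, so every y-derivative picks up a y' = dy/dx factor.

With everything moved to the left-hand side, differentiate term by term:
  d/dx[-x^2/49] = -2x/49
  d/dx[y^2/25] = 2y·y'/25
  d/dx[-5] = 0

Separating the contributions that come from x directly and those that come through y:
  without y':      -2x/49
  multiplying y':  2y/25

so (-2x/49) + (2y/25)·y' = 0, and therefore
  dy/dx = -(-2x/49)/(2y/25) = 25x/(49y)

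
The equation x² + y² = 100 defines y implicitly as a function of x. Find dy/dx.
Differentiate both sides with respect to x, treating y as y(x). By the chain rule, any term containing y contributes a factor of y' = dy/dx when we differentiate it.

Move every term to one side and write the relation as F(x, y) = 0. Term by term,
  d/dx[x^2] = 2x
  d/dx[y^2] = 2y·y'
  d/dx[-100] = 0

The pieces without y' make up ∂F/∂x and the coefficient of y' is ∂F/∂y:
  ∂F/∂x = 2x,
  ∂F/∂y = 2y.

Since d/dx[F] = ∂F/∂x + (∂F/∂y)·y' = 0, solve for y':
  (∂F/∂y)·y' = -∂F/∂x
  dy/dx = -(∂F/∂x)/(∂F/∂y) = -(2x)/(2y) = -x/y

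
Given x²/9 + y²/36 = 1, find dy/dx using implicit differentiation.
Differentiate the relation implicitly: treat y = y(x) and apply the chain rule, so every y-derivative picks up a y' = dy/dx factor.

With everything moved to the left-hand side, differentiate term by term:
  d/dx[x^2/9] = 2x/9
  d/dx[y^2/36] = y·y'/18
  d/dx[-1] = 0

Separating the contributions that come from x directly and those that come through y:
  without y':      2x/9
  multiplying y':  y/18

so (2x/9) + (y/18)·y' = 0, and therefore
  dy/dx = -(2x/9)/(y/18) = -4x/y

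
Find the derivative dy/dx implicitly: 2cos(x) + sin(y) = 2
Take d/dx of both sides. Since y is implicitly a function of x, the chain rule attaches a y' = dy/dx factor whenever we differentiate through y.

Set F(x, y) = (left side) − (right side), so the curve is F = 0. Differentiating each term of F:
  d/dx[sin(y)] = y'·cos(y)
  d/dx[2cos(x)] = -2sin(x)
  d/dx[-2] = 0

Collecting, the y'-free part is the partial derivative in x and the y' coefficient is the partial derivative in y:
  ∂F/∂x = -2sin(x)
  ∂F/∂y = cos(y)

so d/dx[F(x, y(x))] = ∂F/∂x + (∂F/∂y)·y' = 0. Rearranging,
  dy/dx = -(∂F/∂x)/(∂F/∂y) = -(-2sin(x))/(cos(y)) = 2sin(x)/cos(y)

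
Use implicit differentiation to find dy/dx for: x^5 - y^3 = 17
Take d/dx of both sides. Since y is implicitly a function of x, the chain rule attaches a y' = dy/dx factor whenever we differentiate through y.

Set F(x, y) = (left side) − (right side), so the curve is F = 0. Differentiating each term of F:
  d/dx[x^5] = 5x^4
  d/dx[-y^3] = -3y^2·y'
  d/dx[-17] = 0

Collecting, the y'-free part is the partial derivative in x and the y' coefficient is the partial derivative in y:
  ∂F/∂x = 5x^4
  ∂F/∂y = -3y^2

so d/dx[F(x, y(x))] = ∂F/∂x + (∂F/∂y)·y' = 0. Rearranging,
  dy/dx = -(∂F/∂x)/(∂F/∂y) = -(5x^4)/(-3y^2) = 5x^4/(3y^2)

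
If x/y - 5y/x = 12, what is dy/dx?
Apply d/dx to both sides, remembering that y depends on x. Each occurrence of y therefore brings in a y' = dy/dx via the chain rule.

With F(x, y) equal to the left-hand side minus the right, differentiate F term by term:
  d/dx[x/y] = -x·y'/y^2 + 1/y
  d/dx[-5y/x] = -5·y'/x + 5y/x^2
  d/dx[-12] = 0
Adding these up, d/dx[F] = 0 becomes
  (1/y + 5y/x^2) + (-x/y^2 - 5/x)·y' = 0,
so isolating y',
  dy/dx = -(1/y + 5y/x^2)/(-x/y^2 - 5/x)
        = -((x^2 + 5y^2)/(x^2y))/(-(x^2 + 5y^2)/(xy^2)) = y/x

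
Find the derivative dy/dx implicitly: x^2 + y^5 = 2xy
Differentiate both sides with respect to x, treating y as y(x). By the chain rule, any term containing y contributes a factor of y' = dy/dx when we differentiate it.

Move every term to one side and write the relation as F(x, y) = 0. Term by term,
  d/dx[x^2] = 2x
  d/dx[-2xy] = -2x·y' - 2y
  d/dx[y^5] = 5y^4·y'

The pieces without y' make up ∂F/∂x and the coefficient of y' is ∂F/∂y:
  ∂F/∂x = 2x - 2y,
  ∂F/∂y = -2x + 5y^4.

Since d/dx[F] = ∂F/∂x + (∂F/∂y)·y' = 0, solve for y':
  (∂F/∂y)·y' = -∂F/∂x
  dy/dx = -(∂F/∂x)/(∂F/∂y) = -(2x - 2y)/(-2x + 5y^4) = 2(x - y)/(2x - 5y^4)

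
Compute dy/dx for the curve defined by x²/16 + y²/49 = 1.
Apply d/dx to both sides, remembering that y depends on x. Each occurrence of y therefore brings in a y' = dy/dx via the chain rule.

With F(x, y) equal to the left-hand side minus the right, differentiate F term by term:
  d/dx[x^2/16] = x/8
  d/dx[y^2/49] = 2y·y'/49
  d/dx[-1] = 0
Adding these up, d/dx[F] = 0 becomes
  (x/8) + (2y/49)·y' = 0,
so isolating y',
  dy/dx = -(x/8)/(2y/49) = -49x/(16y)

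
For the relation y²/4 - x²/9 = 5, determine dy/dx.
Differentiate the relation implicitly: treat y = y(x) and apply the chain rule, so every y-derivative picks up a y' = dy/dx factor.

With everything moved to the left-hand side, differentiate term by term:
  d/dx[-x^2/9] = -2x/9
  d/dx[y^2/4] = y·y'/2
  d/dx[-5] = 0

Separating the contributions that come from x directly and those that come through y:
  without y':      -2x/9
  multiplying y':  y/2

so (-2x/9) + (y/2)·y' = 0, and therefore
  dy/dx = -(-2x/9)/(y/2) = 4x/(9y)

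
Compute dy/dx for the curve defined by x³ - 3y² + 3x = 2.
Take d/dx of both sides. Since y is implicitly a function of x, the chain rule attaches a y' = dy/dx factor whenever we differentiate through y.

Set F(x, y) = (left side) − (right side), so the curve is F = 0. Differentiating each term of F:
  d/dx[x^3] = 3x^2
  d/dx[3x] = 3
  d/dx[-3y^2] = -6y·y'
  d/dx[-2] = 0

Collecting, the y'-free part is the partial derivative in x and the y' coefficient is the partial derivative in y:
  ∂F/∂x = 3x^2 + 3
  ∂F/∂y = -6y

so d/dx[F(x, y(x))] = ∂F/∂x + (∂F/∂y)·y' = 0. Rearranging,
  dy/dx = -(∂F/∂x)/(∂F/∂y) = -(3x^2 + 3)/(-6y) = (x^2 + 1)/(2y)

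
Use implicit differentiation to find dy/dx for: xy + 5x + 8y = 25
Differentiate the relation implicitly: treat y = y(x) and apply the chain rule, so every y-derivative picks up a y' = dy/dx factor.

With everything moved to the left-hand side, differentiate term by term:
  d/dx[xy] = x·y' + y
  d/dx[5x] = 5
  d/dx[8y] = 8·y'
  d/dx[-25] = 0

Separating the contributions that come from x directly and those that come through y:
  without y':      y + 5
  multiplying y':  x + 8

so (y + 5) + (x + 8)·y' = 0, and therefore
  dy/dx = -(y + 5)/(x + 8) = (-y - 5)/(x + 8)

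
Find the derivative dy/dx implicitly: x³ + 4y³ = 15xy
Apply d/dx to both sides, remembering that y depends on x. Each occurrence of y therefore brings in a y' = dy/dx via the chain rule.

With F(x, y) equal to the left-hand side minus the right, differentiate F term by term:
  d/dx[x^3] = 3x^2
  d/dx[-15xy] = -15x·y' - 15y
  d/dx[4y^3] = 12y^2·y'
Adding these up, d/dx[F] = 0 becomes
  (3x^2 - 15y) + (-15x + 12y^2)·y' = 0,
so isolating y',
  dy/dx = -(3x^2 - 15y)/(-15x + 12y^2) = (x^2 - 5y)/(5x - 4y^2)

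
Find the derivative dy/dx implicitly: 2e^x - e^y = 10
Take d/dx of both sides. Since y is implicitly a function of x, the chain rule attaches a y' = dy/dx factor whenever we differentiate through y.

Set F(x, y) = (left side) − (right side), so the curve is F = 0. Differentiating each term of F:
  d/dx[2e^(x)] = 2e^(x)
  d/dx[-e^(y)] = -y'·e^(y)
  d/dx[-10] = 0

Collecting, the y'-free part is the partial derivative in x and the y' coefficient is the partial derivative in y:
  ∂F/∂x = 2e^(x)
  ∂F/∂y = -e^(y)

so d/dx[F(x, y(x))] = ∂F/∂x + (∂F/∂y)·y' = 0. Rearranging,
  dy/dx = -(∂F/∂x)/(∂F/∂y) = -(2e^(x))/(-e^(y)) = 2e^(x - y)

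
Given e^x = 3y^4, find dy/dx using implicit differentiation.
Take d/dx of both sides. Since y is implicitly a function of x, the chain rule attaches a y' = dy/dx factor whenever we differentiate through y.

Set F(x, y) = (left side) − (right side), so the curve is F = 0. Differentiating each term of F:
  d/dx[-3y^4] = -12y^3·y'
  d/dx[e^(x)] = e^(x)

Collecting, the y'-free part is the partial derivative in x and the y' coefficient is the partial derivative in y:
  ∂F/∂x = e^(x)
  ∂F/∂y = -12y^3

so d/dx[F(x, y(x))] = ∂F/∂x + (∂F/∂y)·y' = 0. Rearranging,
  dy/dx = -(∂F/∂x)/(∂F/∂y) = -(e^(x))/(-12y^3) = e^(x)/(12y^3)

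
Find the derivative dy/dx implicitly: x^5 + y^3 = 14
Differentiate both sides with respect to x, treating y as y(x). By the chain rule, any term containing y contributes a factor of y' = dy/dx when we differentiate it.

Move every term to one side and write the relation as F(x, y) = 0. Term by term,
  d/dx[x^5] = 5x^4
  d/dx[y^3] = 3y^2·y'
  d/dx[-14] = 0

The pieces without y' make up ∂F/∂x and the coefficient of y' is ∂F/∂y:
  ∂F/∂x = 5x^4,
  ∂F/∂y = 3y^2.

Since d/dx[F] = ∂F/∂x + (∂F/∂y)·y' = 0, solve for y':
  (∂F/∂y)·y' = -∂F/∂x
  dy/dx = -(∂F/∂x)/(∂F/∂y) = -(5x^4)/(3y^2) = -5x^4/(3y^2)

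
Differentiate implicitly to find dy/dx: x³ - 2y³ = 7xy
Take d/dx of both sides. Since y is implicitly a function of x, the chain rule attaches a y' = dy/dx factor whenever we differentiate through y.

Set F(x, y) = (left side) − (right side), so the curve is F = 0. Differentiating each term of F:
  d/dx[x^3] = 3x^2
  d/dx[-7xy] = -7x·y' - 7y
  d/dx[-2y^3] = -6y^2·y'

Collecting, the y'-free part is the partial derivative in x and the y' coefficient is the partial derivative in y:
  ∂F/∂x = 3x^2 - 7y
  ∂F/∂y = -7x - 6y^2

so d/dx[F(x, y(x))] = ∂F/∂x + (∂F/∂y)·y' = 0. Rearranging,
  dy/dx = -(∂F/∂x)/(∂F/∂y) = -(3x^2 - 7y)/(-7x - 6y^2) = (3x^2 - 7y)/(7x + 6y^2)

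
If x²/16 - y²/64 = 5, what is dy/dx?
Differentiate both sides with respect to x, treating y as y(x). By the chain rule, any term containing y contributes a factor of y' = dy/dx when we differentiate it.

Move every term to one side and write the relation as F(x, y) = 0. Term by term,
  d/dx[x^2/16] = x/8
  d/dx[-y^2/64] = -y·y'/32
  d/dx[-5] = 0

The pieces without y' make up ∂F/∂x and the coefficient of y' is ∂F/∂y:
  ∂F/∂x = x/8,
  ∂F/∂y = -y/32.

Since d/dx[F] = ∂F/∂x + (∂F/∂y)·y' = 0, solve for y':
  (∂F/∂y)·y' = -∂F/∂x
  dy/dx = -(∂F/∂x)/(∂F/∂y) = -(x/8)/(-y/32) = 4x/y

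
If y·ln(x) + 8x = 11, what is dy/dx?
Differentiate the relation implicitly: treat y = y(x) and apply the chain rule, so every y-derivative picks up a y' = dy/dx factor.

With everything moved to the left-hand side, differentiate term by term:
  d/dx[8x] = 8
  d/dx[y·ln(x)] = y'·ln(x) + y/x
  d/dx[-11] = 0

Separating the contributions that come from x directly and those that come through y:
  without y':      8 + y/x
  multiplying y':  ln(x)

so (8 + y/x) + (ln(x))·y' = 0, and therefore
  dy/dx = -(8 + y/x)/(ln(x))
        = -((8x + y)/x)/(ln(x)) = (-8x - y)/(x·ln(x))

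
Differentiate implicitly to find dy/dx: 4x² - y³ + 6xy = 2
Apply d/dx to both sides, remembering that y depends on x. Each occurrence of y therefore brings in a y' = dy/dx via the chain rule.

With F(x, y) equal to the left-hand side minus the right, differentiate F term by term:
  d/dx[4x^2] = 8x
  d/dx[6xy] = 6x·y' + 6y
  d/dx[-y^3] = -3y^2·y'
  d/dx[-2] = 0
Adding these up, d/dx[F] = 0 becomes
  (8x + 6y) + (6x - 3y^2)·y' = 0,
so isolating y',
  dy/dx = -(8x + 6y)/(6x - 3y^2) = 2(-4x - 3y)/(3(2x - y^2))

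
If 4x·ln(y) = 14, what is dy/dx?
Apply d/dx to both sides, remembering that y depends on x. Each occurrence of y therefore brings in a y' = dy/dx via the chain rule.

With F(x, y) equal to the left-hand side minus the right, differentiate F term by term:
  d/dx[4x·ln(y)] = 4x·y'/y + 4ln(y)
  d/dx[-14] = 0
Adding these up, d/dx[F] = 0 becomes
  (4ln(y)) + (4x/y)·y' = 0,
so isolating y',
  dy/dx = -(4ln(y))/(4x/y) = -y·ln(y)/x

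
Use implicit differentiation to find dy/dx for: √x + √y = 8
Differentiate both sides with respect to x, treating y as y(x). By the chain rule, any term containing y contributes a factor of y' = dy/dx when we differentiate it.

Move every term to one side and write the relation as F(x, y) = 0. Term by term,
  d/dx[√(x)] = 1/(2√(x))
  d/dx[√(y)] = y'/(2√(y))
  d/dx[-8] = 0

The pieces without y' make up ∂F/∂x and the coefficient of y' is ∂F/∂y:
  ∂F/∂x = 1/(2√(x)),
  ∂F/∂y = 1/(2√(y)).

Since d/dx[F] = ∂F/∂x + (∂F/∂y)·y' = 0, solve for y':
  (∂F/∂y)·y' = -∂F/∂x
  dy/dx = -(∂F/∂x)/(∂F/∂y) = -(1/(2√(x)))/(1/(2√(y))) = -√(y)/√(x)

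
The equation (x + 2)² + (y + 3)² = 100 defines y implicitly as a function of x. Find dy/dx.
Differentiate both sides with respect to x, treating y as y(x). By the chain rule, any term containing y contributes a factor of y' = dy/dx when we differentiate it.

Move every term to one side and write the relation as F(x, y) = 0. Term by term,
  d/dx[(x + 2)^2] = 2x + 4
  d/dx[(y + 3)^2] = 2·y'(y + 3)
  d/dx[-100] = 0

The pieces without y' make up ∂F/∂x and the coefficient of y' is ∂F/∂y:
  ∂F/∂x = 2x + 4,
  ∂F/∂y = 2y + 6.

Since d/dx[F] = ∂F/∂x + (∂F/∂y)·y' = 0, solve for y':
  (∂F/∂y)·y' = -∂F/∂x
  dy/dx = -(∂F/∂x)/(∂F/∂y) = -(2x + 4)/(2y + 6) = (-x - 2)/(y + 3)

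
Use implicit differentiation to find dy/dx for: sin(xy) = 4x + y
Differentiate both sides with respect to x, treating y as y(x). By the chain rule, any term containing y contributes a factor of y' = dy/dx when we differentiate it.

Move every term to one side and write the relation as F(x, y) = 0. Term by term,
  d/dx[-4x] = -4
  d/dx[-y] = -y'
  d/dx[sin(xy)] = (x·y' + y)·cos(xy)

The pieces without y' make up ∂F/∂x and the coefficient of y' is ∂F/∂y:
  ∂F/∂x = y·cos(xy) - 4,
  ∂F/∂y = x·cos(xy) - 1.

Since d/dx[F] = ∂F/∂x + (∂F/∂y)·y' = 0, solve for y':
  (∂F/∂y)·y' = -∂F/∂x
  dy/dx = -(∂F/∂x)/(∂F/∂y) = -(y·cos(xy) - 4)/(x·cos(xy) - 1) = (-y·cos(xy) + 4)/(x·cos(xy) - 1)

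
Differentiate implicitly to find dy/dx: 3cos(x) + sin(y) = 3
Differentiate the relation implicitly: treat y = y(x) and apply the chain rule, so every y-derivative picks up a y' = dy/dx factor.

With everything moved to the left-hand side, differentiate term by term:
  d/dx[sin(y)] = y'·cos(y)
  d/dx[3cos(x)] = -3sin(x)
  d/dx[-3] = 0

Separating the contributions that come from x directly and those that come through y:
  without y':      -3sin(x)
  multiplying y':  cos(y)

so (-3sin(x)) + (cos(y))·y' = 0, and therefore
  dy/dx = -(-3sin(x))/(cos(y)) = 3sin(x)/cos(y)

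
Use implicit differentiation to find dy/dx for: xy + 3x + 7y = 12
Differentiate both sides with respect to x, treating y as y(x). By the chain rule, any term containing y contributes a factor of y' = dy/dx when we differentiate it.

Move every term to one side and write the relation as F(x, y) = 0. Term by term,
  d/dx[xy] = x·y' + y
  d/dx[3x] = 3
  d/dx[7y] = 7·y'
  d/dx[-12] = 0

The pieces without y' make up ∂F/∂x and the coefficient of y' is ∂F/∂y:
  ∂F/∂x = y + 3,
  ∂F/∂y = x + 7.

Since d/dx[F] = ∂F/∂x + (∂F/∂y)·y' = 0, solve for y':
  (∂F/∂y)·y' = -∂F/∂x
  dy/dx = -(∂F/∂x)/(∂F/∂y) = -(y + 3)/(x + 7) = (-y - 3)/(x + 7)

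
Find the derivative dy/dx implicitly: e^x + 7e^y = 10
Apply d/dx to both sides, remembering that y depends on x. Each occurrence of y therefore brings in a y' = dy/dx via the chain rule.

With F(x, y) equal to the left-hand side minus the right, differentiate F term by term:
  d/dx[e^(x)] = e^(x)
  d/dx[7e^(y)] = 7·y'·e^(y)
  d/dx[-10] = 0
Adding these up, d/dx[F] = 0 becomes
  (e^(x)) + (7e^(y))·y' = 0,
so isolating y',
  dy/dx = -(e^(x))/(7e^(y)) = -e^(x - y)/7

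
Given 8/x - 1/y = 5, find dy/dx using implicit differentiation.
Differentiate both sides with respect to x, treating y as y(x). By the chain rule, any term containing y contributes a factor of y' = dy/dx when we differentiate it.

Move every term to one side and write the relation as F(x, y) = 0. Term by term,
  d/dx[-1/y] = y'/y^2
  d/dx[8/x] = -8/x^2
  d/dx[-5] = 0

The pieces without y' make up ∂F/∂x and the coefficient of y' is ∂F/∂y:
  ∂F/∂x = -8/x^2,
  ∂F/∂y = y^(-2).

Since d/dx[F] = ∂F/∂x + (∂F/∂y)·y' = 0, solve for y':
  (∂F/∂y)·y' = -∂F/∂x
  dy/dx = -(∂F/∂x)/(∂F/∂y) = -(-8/x^2)/(y^(-2)) = 8y^2/x^2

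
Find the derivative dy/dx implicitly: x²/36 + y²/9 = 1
Differentiate both sides with respect to x, treating y as y(x). By the chain rule, any term containing y contributes a factor of y' = dy/dx when we differentiate it.

Move every term to one side and write the relation as F(x, y) = 0. Term by term,
  d/dx[x^2/36] = x/18
  d/dx[y^2/9] = 2y·y'/9
  d/dx[-1] = 0

The pieces without y' make up ∂F/∂x and the coefficient of y' is ∂F/∂y:
  ∂F/∂x = x/18,
  ∂F/∂y = 2y/9.

Since d/dx[F] = ∂F/∂x + (∂F/∂y)·y' = 0, solve for y':
  (∂F/∂y)·y' = -∂F/∂x
  dy/dx = -(∂F/∂x)/(∂F/∂y) = -(x/18)/(2y/9) = -x/(4y)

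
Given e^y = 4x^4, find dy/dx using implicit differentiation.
Apply d/dx to both sides, remembering that y depends on x. Each occurrence of y therefore brings in a y' = dy/dx via the chain rule.

With F(x, y) equal to the left-hand side minus the right, differentiate F term by term:
  d/dx[-4x^4] = -16x^3
  d/dx[e^(y)] = y'·e^(y)
Adding these up, d/dx[F] = 0 becomes
  (-16x^3) + (e^(y))·y' = 0,
so isolating y',
  dy/dx = -(-16x^3)/(e^(y)) = 16x^3e^(-y)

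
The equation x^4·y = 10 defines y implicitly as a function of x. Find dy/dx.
Differentiate the relation implicitly: treat y = y(x) and apply the chain rule, so every y-derivative picks up a y' = dy/dx factor.

With everything moved to the left-hand side, differentiate term by term:
  d/dx[x^4y] = x^4·y' + 4x^3y
  d/dx[-10] = 0

Separating the contributions that come from x directly and those that come through y:
  without y':      4x^3y
  multiplying y':  x^4

so (4x^3y) + (x^4)·y' = 0, and therefore
  dy/dx = -(4x^3y)/(x^4) = -4y/x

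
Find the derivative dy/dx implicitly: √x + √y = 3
Differentiate the relation implicitly: treat y = y(x) and apply the chain rule, so every y-derivative picks up a y' = dy/dx factor.

With everything moved to the left-hand side, differentiate term by term:
  d/dx[√(x)] = 1/(2√(x))
  d/dx[√(y)] = y'/(2√(y))
  d/dx[-3] = 0

Separating the contributions that come from x directly and those that come through y:
  without y':      1/(2√(x))
  multiplying y':  1/(2√(y))

so (1/(2√(x))) + (1/(2√(y)))·y' = 0, and therefore
  dy/dx = -(1/(2√(x)))/(1/(2√(y))) = -√(y)/√(x)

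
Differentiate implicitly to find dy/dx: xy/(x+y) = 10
Apply d/dx to both sides, remembering that y depends on x. Each occurrence of y therefore brings in a y' = dy/dx via the chain rule.

With F(x, y) equal to the left-hand side minus the right, differentiate F term by term:
  d/dx[xy/(x + y)] = xy(-y' - 1)/(x + y)^2 + x·y'/(x + y) + y/(x + y)
  d/dx[-10] = 0
Adding these up, d/dx[F] = 0 becomes
  (-xy/(x + y)^2 + y/(x + y)) + (-xy/(x + y)^2 + x/(x + y))·y' = 0,
so isolating y',
  dy/dx = -(-xy/(x + y)^2 + y/(x + y))/(-xy/(x + y)^2 + x/(x + y))
        = -(y^2/(x + y)^2)/(x^2/(x + y)^2) = -y^2/x^2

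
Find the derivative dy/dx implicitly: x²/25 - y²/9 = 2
Take d/dx of both sides. Since y is implicitly a function of x, the chain rule attaches a y' = dy/dx factor whenever we differentiate through y.

Set F(x, y) = (left side) − (right side), so the curve is F = 0. Differentiating each term of F:
  d/dx[x^2/25] = 2x/25
  d/dx[-y^2/9] = -2y·y'/9
  d/dx[-2] = 0

Collecting, the y'-free part is the partial derivative in x and the y' coefficient is the partial derivative in y:
  ∂F/∂x = 2x/25
  ∂F/∂y = -2y/9

so d/dx[F(x, y(x))] = ∂F/∂x + (∂F/∂y)·y' = 0. Rearranging,
  dy/dx = -(∂F/∂x)/(∂F/∂y) = -(2x/25)/(-2y/9) = 9x/(25y)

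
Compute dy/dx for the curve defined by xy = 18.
Differentiate both sides with respect to x, treating y as y(x). By the chain rule, any term containing y contributes a factor of y' = dy/dx when we differentiate it.

Move every term to one side and write the relation as F(x, y) = 0. Term by term,
  d/dx[xy] = x·y' + y
  d/dx[-18] = 0

The pieces without y' make up ∂F/∂x and the coefficient of y' is ∂F/∂y:
  ∂F/∂x = y,
  ∂F/∂y = x.

Since d/dx[F] = ∂F/∂x + (∂F/∂y)·y' = 0, solve for y':
  (∂F/∂y)·y' = -∂F/∂x
  dy/dx = -(∂F/∂x)/(∂F/∂y) = -(y)/(x) = -y/x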